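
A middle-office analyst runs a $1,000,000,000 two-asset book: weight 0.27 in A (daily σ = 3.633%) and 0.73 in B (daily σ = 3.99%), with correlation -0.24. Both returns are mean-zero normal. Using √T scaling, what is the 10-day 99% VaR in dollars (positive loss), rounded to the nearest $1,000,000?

σ_p = √(0.27²·3.633² + 0.73²·3.99² + 2·-0.24·0.27·0.73·3.633·3.99) = 2.842%.
σ_{10d} = 2.842% × √10 = 8.987%.
z(99%) = 2.326.
VaR = 2.326 × 8.987% = 20.904%; on $1,000,000,000 that is $209,040,000.

$209,000,000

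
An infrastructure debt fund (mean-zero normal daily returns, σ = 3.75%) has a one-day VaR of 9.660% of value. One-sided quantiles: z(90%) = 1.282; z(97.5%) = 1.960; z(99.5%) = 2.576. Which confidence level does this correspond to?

99.5%

Implied z = VaR/σ = 9.660 / 3.75 = 2.576.
This matches z(99.5%) = 2.576.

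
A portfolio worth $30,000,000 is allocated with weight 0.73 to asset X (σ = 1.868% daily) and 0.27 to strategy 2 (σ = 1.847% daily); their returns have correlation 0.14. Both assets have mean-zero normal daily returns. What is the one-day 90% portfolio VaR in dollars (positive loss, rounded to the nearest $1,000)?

$583,000

σ_p² = 0.73²·1.868² + 0.27²·1.847² + 2·0.14·0.73·0.27·1.868·1.847 = 2.2986 (%²).
σ_p = √2.2986 = 1.516%.
At 90%, z = 1.282.
VaR = 1.282 × 1.516% = 1.944%; on $30,000,000 that is $583,200.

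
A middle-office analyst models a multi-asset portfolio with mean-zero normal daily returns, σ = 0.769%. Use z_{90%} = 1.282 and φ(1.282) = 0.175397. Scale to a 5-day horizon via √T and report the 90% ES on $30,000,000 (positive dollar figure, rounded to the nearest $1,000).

$905,000

σ_{5d} = 0.769% × √5 = 1.720%.
ES multiplier = φ(z)/(1−α) = 0.175397/0.1 = 1.754.
ES = 1.720% × 1.754 = 3.017%; on $30,000,000: $905,100.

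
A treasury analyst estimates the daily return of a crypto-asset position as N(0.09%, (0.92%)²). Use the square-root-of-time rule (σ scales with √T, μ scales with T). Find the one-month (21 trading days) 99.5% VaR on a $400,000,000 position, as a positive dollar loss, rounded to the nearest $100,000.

At 99.5%, z = 2.576.
σ_{21d} = 0.92% × √21 = 4.216%; μ_{21d} = 21 × 0.09% = 1.890%.
VaR = −(1.890%) + 2.576 × 4.216% = 8.970%.
On $400,000,000: 0.08970 × $400,000,000 = $35,880,000.

$35,900,000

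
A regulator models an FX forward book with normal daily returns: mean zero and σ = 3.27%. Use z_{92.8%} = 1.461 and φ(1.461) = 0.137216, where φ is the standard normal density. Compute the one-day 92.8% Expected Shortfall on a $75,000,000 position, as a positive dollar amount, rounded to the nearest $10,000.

$4,670,000

Tail multiplier: φ(z)/(1−α) = 0.137216 / 0.072 = 1.906.
ES = 3.27% × 1.906 = 6.233%.
On $75,000,000: 0.06233 × $75,000,000 = $4,674,750.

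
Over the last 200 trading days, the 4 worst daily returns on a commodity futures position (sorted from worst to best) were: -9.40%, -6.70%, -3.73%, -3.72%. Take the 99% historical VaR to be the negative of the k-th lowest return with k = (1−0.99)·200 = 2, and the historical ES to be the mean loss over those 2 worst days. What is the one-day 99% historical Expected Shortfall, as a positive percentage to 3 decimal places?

The 2 worst returns sum to -16.10%.
ES = −(-16.10%) / 2 = 8.05% ≈ 8.050%.

8.050%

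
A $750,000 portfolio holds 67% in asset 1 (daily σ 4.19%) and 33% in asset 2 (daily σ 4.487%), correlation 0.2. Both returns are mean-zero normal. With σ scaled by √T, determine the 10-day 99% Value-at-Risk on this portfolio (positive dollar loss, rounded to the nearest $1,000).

σ_p = √(0.67²·4.19² + 0.33²·4.487² + 2·0.2·0.67·0.33·4.19·4.487) = 3.426%.
σ_{10d} = 3.426% × √10 = 10.834%.
z(99%) = 2.326.
VaR = 2.326 × 10.834% = 25.200%; on $750,000 that is $189,000.

$189,000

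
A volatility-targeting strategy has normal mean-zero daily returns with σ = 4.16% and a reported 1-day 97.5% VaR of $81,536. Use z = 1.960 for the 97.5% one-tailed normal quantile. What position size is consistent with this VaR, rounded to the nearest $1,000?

$1,000,000

VaR as a fraction of value: z·σ = 1.960 × 4.16% = 8.1536%.
Position = $81,536 / 0.081536 = $1,000,000.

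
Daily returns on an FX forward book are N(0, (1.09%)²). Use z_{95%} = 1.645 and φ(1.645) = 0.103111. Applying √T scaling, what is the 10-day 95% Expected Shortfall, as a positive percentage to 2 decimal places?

σ_{10d} = 1.09% × √10 = 3.447%.
ES multiplier = φ(z)/(1−α) = 0.103111/0.05 = 2.062.
ES = 3.447% × 2.062 = 7.108%.

7.11%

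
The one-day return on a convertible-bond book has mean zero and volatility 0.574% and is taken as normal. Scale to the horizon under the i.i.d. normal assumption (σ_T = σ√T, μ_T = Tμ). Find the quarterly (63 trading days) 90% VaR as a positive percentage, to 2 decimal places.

5.84%

At 90%, z = 1.282.
σ_{63d} = 0.574% × √63 = 4.556%.
VaR = 1.282 × 4.556% = 5.841%.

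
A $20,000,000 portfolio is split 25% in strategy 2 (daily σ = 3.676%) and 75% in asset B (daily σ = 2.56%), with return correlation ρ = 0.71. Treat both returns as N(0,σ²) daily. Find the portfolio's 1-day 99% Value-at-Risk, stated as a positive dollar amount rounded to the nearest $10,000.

$1,230,000

σ_p² = 0.25²·3.676² + 0.75²·2.56² + 2·0.71·0.25·0.75·3.676·2.56 = 7.0365 (%²).
σ_p = √7.0365 = 2.653%.
At 99%, z = 2.326.
VaR = 2.326 × 2.653% = 6.171%; on $20,000,000 that is $1,234,200.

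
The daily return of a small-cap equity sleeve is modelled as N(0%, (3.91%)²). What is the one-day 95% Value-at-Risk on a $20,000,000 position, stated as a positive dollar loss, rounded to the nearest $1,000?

$1,286,000

At 95% one-sided, z = 1.645.
VaR = z·σ = 1.645 × 3.91% = 6.432%.
On $20,000,000: 0.06432 × $20,000,000 = $1,286,400.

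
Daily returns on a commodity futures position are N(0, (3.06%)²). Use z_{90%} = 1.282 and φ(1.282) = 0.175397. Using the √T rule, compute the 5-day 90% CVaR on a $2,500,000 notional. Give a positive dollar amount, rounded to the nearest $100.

$300,000

σ_{5d} = 3.06% × √5 = 6.842%.
ES multiplier = φ(z)/(1−α) = 0.175397/0.1 = 1.754.
ES = 6.842% × 1.754 = 12.001%; on $2,500,000: $300,025.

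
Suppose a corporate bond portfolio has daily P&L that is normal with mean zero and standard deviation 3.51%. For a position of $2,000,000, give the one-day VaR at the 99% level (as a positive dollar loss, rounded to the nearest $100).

At 99% one-sided, z = 2.326.
VaR = z·σ = 2.326 × 3.51% = 8.164%.
On $2,000,000: 0.08164 × $2,000,000 = $163,280.

$163,300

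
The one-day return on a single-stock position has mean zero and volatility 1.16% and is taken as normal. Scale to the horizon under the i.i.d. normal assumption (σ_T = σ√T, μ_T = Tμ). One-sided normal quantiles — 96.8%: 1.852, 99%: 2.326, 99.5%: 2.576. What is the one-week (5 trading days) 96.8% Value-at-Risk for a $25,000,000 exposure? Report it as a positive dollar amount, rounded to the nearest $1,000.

σ_{5d} = 1.16% × √5 = 2.594%.
VaR = 1.852 × 2.594% = 4.804%.
On $25,000,000: 0.04804 × $25,000,000 = $1,201,000.

$1,201,000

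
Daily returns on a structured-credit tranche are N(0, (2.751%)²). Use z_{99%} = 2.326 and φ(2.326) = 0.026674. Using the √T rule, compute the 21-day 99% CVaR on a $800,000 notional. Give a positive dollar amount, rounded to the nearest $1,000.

$269,000

σ_{21d} = 2.751% × √21 = 12.607%.
ES multiplier = φ(z)/(1−α) = 0.026674/0.01 = 2.667.
ES = 12.607% × 2.667 = 33.623%; on $800,000: $268,984.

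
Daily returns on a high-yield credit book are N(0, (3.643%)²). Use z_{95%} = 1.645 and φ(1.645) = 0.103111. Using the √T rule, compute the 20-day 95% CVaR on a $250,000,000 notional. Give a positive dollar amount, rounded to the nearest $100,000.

σ_{20d} = 3.643% × √20 = 16.292%.
ES multiplier = φ(z)/(1−α) = 0.103111/0.05 = 2.062.
ES = 16.292% × 2.062 = 33.594%; on $250,000,000: $83,985,000.

$84,000,000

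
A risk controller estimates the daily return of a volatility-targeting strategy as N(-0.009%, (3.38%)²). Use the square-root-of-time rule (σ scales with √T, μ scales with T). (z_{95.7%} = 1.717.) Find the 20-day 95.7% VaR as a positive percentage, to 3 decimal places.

26.134%

σ_{20d} = 3.38% × √20 = 15.116%; μ_{20d} = 20 × -0.009% = -0.180%.
VaR = −(-0.180%) + 1.717 × 15.116% = 26.134%.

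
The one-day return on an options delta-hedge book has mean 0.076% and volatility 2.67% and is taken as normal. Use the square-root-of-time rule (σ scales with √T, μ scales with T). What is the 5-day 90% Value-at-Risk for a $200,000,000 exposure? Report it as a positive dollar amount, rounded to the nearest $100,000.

At 90%, z = 1.282.
σ_{5d} = 2.67% × √5 = 5.970%; μ_{5d} = 5 × 0.076% = 0.380%.
VaR = −(0.380%) + 1.282 × 5.970% = 7.274%.
On $200,000,000: 0.07274 × $200,000,000 = $14,548,000.

$14,500,000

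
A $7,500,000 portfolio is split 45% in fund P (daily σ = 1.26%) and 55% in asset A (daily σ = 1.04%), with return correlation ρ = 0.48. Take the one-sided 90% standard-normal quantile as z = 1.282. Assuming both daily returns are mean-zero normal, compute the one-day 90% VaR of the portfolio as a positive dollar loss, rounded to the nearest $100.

σ_p² = 0.45²·1.26² + 0.55²·1.04² + 2·0.48·0.45·0.55·1.26·1.04 = 0.9600 (%²).
σ_p = √0.9600 = 0.980%.
VaR = 1.282 × 0.980% = 1.256%; on $7,500,000 that is $94,200.

$94,200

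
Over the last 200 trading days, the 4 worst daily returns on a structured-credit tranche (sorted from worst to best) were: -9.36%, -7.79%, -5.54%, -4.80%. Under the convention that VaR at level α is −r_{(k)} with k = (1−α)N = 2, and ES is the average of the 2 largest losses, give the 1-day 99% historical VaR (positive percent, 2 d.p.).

7.79%

k = 2; the 2nd lowest return is -7.79%, so VaR = 7.79%.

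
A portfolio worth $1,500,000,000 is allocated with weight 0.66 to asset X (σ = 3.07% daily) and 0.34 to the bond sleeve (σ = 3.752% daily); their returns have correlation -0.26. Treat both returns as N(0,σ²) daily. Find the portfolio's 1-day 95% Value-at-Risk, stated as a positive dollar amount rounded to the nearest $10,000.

σ_p² = 0.66²·3.07² + 0.34²·3.752² + 2·-0.26·0.66·0.34·3.07·3.752 = 4.3888 (%²).
σ_p = √4.3888 = 2.095%.
At 95%, z = 1.645.
VaR = 1.645 × 2.095% = 3.446%; on $1,500,000,000 that is $51,690,000.

$51,690,000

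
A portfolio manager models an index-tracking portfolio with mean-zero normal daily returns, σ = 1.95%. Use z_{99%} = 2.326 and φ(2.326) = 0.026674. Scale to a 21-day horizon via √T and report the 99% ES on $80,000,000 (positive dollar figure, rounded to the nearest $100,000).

$19,100,000

σ_{21d} = 1.95% × √21 = 8.936%.
ES multiplier = φ(z)/(1−α) = 0.026674/0.01 = 2.667.
ES = 8.936% × 2.667 = 23.832%; on $80,000,000: $19,065,600.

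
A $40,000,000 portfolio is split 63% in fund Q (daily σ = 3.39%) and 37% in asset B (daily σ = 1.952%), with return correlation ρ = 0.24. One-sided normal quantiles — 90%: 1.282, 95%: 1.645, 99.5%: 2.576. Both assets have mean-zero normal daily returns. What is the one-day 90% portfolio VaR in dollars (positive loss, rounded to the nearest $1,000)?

σ_p² = 0.63²·3.39² + 0.37²·1.952² + 2·0.24·0.63·0.37·3.39·1.952 = 5.8232 (%²).
σ_p = √5.8232 = 2.413%.
VaR = 1.282 × 2.413% = 3.093%; on $40,000,000 that is $1,237,200.

$1,237,000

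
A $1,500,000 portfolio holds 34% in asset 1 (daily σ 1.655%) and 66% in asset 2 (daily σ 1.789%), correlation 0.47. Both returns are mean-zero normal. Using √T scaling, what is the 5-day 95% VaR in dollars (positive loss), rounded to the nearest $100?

$84,300

σ_p = √(0.34²·1.655² + 0.66²·1.789² + 2·0.47·0.34·0.66·1.655·1.789) = 1.528%.
σ_{5d} = 1.528% × √5 = 3.417%.
z(95%) = 1.645.
VaR = 1.645 × 3.417% = 5.621%; on $1,500,000 that is $84,315.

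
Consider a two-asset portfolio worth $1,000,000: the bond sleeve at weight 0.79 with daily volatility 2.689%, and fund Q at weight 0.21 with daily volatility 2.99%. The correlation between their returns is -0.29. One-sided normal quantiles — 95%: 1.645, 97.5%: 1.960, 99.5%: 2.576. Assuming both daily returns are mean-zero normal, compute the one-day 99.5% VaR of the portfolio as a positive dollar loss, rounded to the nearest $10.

σ_p² = 0.79²·2.689² + 0.21²·2.99² + 2·-0.29·0.79·0.21·2.689·2.99 = 4.1333 (%²).
σ_p = √4.1333 = 2.033%.
VaR = 2.576 × 2.033% = 5.237%; on $1,000,000 that is $52,370.

$52,370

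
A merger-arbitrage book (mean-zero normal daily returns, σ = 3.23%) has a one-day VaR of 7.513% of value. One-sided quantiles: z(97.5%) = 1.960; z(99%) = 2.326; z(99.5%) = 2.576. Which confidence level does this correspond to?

99%

Implied z = VaR/σ = 7.513 / 3.23 = 2.326.
This matches z(99%) = 2.326.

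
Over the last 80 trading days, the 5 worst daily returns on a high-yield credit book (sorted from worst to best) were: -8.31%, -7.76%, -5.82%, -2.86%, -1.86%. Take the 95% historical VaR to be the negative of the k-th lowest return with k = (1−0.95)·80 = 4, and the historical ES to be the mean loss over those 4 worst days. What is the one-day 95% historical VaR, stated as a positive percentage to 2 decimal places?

k = 4; the 4th lowest return is -2.86%, so VaR = 2.86%.

2.86%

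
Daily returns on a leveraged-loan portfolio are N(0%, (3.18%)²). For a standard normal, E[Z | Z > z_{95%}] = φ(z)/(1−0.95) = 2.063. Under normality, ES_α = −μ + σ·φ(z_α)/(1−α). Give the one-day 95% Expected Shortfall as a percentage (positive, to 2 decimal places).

ES = 3.18% × 2.063 = 6.560%.

6.56%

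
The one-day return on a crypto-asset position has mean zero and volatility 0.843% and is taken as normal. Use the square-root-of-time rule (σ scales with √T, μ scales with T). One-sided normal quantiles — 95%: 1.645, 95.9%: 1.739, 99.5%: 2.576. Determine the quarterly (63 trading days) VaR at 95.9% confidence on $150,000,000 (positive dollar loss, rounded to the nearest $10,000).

$17,450,000

σ_{63d} = 0.843% × √63 = 6.691%.
VaR = 1.739 × 6.691% = 11.636%.
On $150,000,000: 0.11636 × $150,000,000 = $17,454,000.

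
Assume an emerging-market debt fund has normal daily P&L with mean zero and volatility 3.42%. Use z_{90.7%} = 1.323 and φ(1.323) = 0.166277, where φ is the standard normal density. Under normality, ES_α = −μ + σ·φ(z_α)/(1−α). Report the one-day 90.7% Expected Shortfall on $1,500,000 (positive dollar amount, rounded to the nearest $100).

$91,700

Tail multiplier: φ(z)/(1−α) = 0.166277 / 0.093 = 1.788.
ES = 3.42% × 1.788 = 6.115%.
On $1,500,000: 0.06115 × $1,500,000 = $91,725.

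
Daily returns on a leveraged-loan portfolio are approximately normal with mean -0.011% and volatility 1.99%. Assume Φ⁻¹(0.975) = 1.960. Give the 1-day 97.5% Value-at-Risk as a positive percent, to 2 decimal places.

3.91%

VaR = −μ + z·σ = −(-0.011%) + 1.960 × 1.99% = 3.911%.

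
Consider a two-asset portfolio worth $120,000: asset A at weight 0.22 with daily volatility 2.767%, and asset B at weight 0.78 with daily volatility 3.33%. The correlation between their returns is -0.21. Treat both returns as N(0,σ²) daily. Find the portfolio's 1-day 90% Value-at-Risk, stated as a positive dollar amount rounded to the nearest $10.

$3,910

σ_p² = 0.22²·2.767² + 0.78²·3.33² + 2·-0.21·0.22·0.78·2.767·3.33 = 6.4530 (%²).
σ_p = √6.4530 = 2.540%.
At 90%, z = 1.282.
VaR = 1.282 × 2.540% = 3.256%; on $120,000 that is $3,907.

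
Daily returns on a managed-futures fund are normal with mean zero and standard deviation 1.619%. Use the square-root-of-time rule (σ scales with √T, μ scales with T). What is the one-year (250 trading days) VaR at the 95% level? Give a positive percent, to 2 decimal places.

At 95%, z = 1.645.
σ_{250d} = 1.619% × √250 = 25.599%.
VaR = 1.645 × 25.599% = 42.110%.

42.11%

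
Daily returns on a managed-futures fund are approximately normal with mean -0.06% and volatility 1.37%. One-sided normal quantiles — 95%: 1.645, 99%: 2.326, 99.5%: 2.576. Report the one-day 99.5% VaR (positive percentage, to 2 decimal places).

3.59%

VaR = −μ + z·σ = −(-0.06%) + 2.576 × 1.37% = 3.589%.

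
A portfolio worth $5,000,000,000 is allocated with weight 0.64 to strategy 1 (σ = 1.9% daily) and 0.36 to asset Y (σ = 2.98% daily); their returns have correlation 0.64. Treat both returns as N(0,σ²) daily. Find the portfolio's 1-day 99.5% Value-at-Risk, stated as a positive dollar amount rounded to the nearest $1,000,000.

σ_p² = 0.64²·1.9² + 0.36²·2.98² + 2·0.64·0.64·0.36·1.9·2.98 = 4.2993 (%²).
σ_p = √4.2993 = 2.073%.
At 99.5%, z = 2.576.
VaR = 2.576 × 2.073% = 5.340%; on $5,000,000,000 that is $267,000,000.

$267,000,000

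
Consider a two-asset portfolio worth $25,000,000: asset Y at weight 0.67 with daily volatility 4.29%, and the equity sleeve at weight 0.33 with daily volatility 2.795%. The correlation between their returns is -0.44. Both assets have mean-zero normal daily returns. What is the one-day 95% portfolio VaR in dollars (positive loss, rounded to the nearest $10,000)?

$1,070,000

σ_p² = 0.67²·4.29² + 0.33²·2.795² + 2·-0.44·0.67·0.33·4.29·2.795 = 6.7794 (%²).
σ_p = √6.7794 = 2.604%.
At 95%, z = 1.645.
VaR = 1.645 × 2.604% = 4.284%; on $25,000,000 that is $1,071,000.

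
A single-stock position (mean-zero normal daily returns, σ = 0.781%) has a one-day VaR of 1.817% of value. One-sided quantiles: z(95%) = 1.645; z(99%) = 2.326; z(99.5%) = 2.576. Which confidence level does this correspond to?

99%

Implied z = VaR/σ = 1.817 / 0.781 = 2.327.
This matches z(99%) = 2.326.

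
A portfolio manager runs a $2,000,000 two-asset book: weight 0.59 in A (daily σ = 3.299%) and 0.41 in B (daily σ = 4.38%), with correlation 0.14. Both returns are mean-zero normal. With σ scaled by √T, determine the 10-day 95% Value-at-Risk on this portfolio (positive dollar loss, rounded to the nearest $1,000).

$294,000

σ_p = √(0.59²·3.299² + 0.41²·4.38² + 2·0.14·0.59·0.41·3.299·4.38) = 2.827%.
σ_{10d} = 2.827% × √10 = 8.940%.
z(95%) = 1.645.
VaR = 1.645 × 8.940% = 14.706%; on $2,000,000 that is $294,120.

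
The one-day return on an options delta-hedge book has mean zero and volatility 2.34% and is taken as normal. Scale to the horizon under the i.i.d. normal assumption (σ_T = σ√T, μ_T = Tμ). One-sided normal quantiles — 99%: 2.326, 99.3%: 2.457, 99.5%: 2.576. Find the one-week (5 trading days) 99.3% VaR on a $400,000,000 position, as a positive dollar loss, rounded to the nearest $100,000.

$51,400,000

σ_{5d} = 2.34% × √5 = 5.232%.
VaR = 2.457 × 5.232% = 12.855%.
On $400,000,000: 0.12855 × $400,000,000 = $51,420,000.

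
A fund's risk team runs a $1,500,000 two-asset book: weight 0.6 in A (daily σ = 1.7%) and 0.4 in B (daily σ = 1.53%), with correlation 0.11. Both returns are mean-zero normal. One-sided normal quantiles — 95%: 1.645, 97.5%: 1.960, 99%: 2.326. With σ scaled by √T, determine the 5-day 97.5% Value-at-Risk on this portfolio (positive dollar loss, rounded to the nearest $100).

$81,900

σ_p = √(0.6²·1.7² + 0.4²·1.53² + 2·0.11·0.6·0.4·1.7·1.53) = 1.246%.
σ_{5d} = 1.246% × √5 = 2.786%.
VaR = 1.960 × 2.786% = 5.461%; on $1,500,000 that is $81,915.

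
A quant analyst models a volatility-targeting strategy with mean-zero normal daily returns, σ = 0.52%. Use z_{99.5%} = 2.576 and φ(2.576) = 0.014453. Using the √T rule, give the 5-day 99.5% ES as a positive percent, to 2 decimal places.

3.36%

σ_{5d} = 0.52% × √5 = 1.163%.
ES multiplier = φ(z)/(1−α) = 0.014453/0.005 = 2.891.
ES = 1.163% × 2.891 = 3.362%.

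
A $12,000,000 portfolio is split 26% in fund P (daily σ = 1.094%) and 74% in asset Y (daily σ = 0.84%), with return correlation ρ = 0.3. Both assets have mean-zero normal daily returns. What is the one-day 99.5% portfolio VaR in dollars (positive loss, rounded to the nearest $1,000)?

σ_p² = 0.26²·1.094² + 0.74²·0.84² + 2·0.3·0.26·0.74·1.094·0.84 = 0.5734 (%²).
σ_p = √0.5734 = 0.757%.
At 99.5%, z = 2.576.
VaR = 2.576 × 0.757% = 1.950%; on $12,000,000 that is $234,000.

$234,000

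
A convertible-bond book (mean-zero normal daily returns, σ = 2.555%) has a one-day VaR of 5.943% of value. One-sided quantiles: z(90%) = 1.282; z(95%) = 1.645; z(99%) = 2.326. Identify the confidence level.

Implied z = VaR/σ = 5.943 / 2.555 = 2.326.
This matches z(99%) = 2.326.

99%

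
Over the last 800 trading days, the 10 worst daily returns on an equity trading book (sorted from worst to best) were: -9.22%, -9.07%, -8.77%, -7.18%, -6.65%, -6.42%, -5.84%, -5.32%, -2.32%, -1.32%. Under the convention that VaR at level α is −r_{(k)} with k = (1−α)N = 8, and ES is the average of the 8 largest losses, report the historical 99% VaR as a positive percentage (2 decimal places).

5.32%

k = 8; the 8th lowest return is -5.32%, so VaR = 5.32%.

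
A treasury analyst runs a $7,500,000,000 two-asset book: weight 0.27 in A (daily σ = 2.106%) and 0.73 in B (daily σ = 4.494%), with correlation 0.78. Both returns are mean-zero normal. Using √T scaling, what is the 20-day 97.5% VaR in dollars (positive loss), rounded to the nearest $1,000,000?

$2,459,000,000

σ_p = √(0.27²·2.106² + 0.73²·4.494² + 2·0.78·0.27·0.73·2.106·4.494) = 3.741%.
σ_{20d} = 3.741% × √20 = 16.730%.
z(97.5%) = 1.960.
VaR = 1.960 × 16.730% = 32.791%; on $7,500,000,000 that is $2,459,325,000.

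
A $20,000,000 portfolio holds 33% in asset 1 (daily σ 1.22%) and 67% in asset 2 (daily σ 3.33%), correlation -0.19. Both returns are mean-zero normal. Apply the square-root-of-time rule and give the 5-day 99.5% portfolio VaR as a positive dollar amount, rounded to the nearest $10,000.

$2,520,000

σ_p = √(0.33²·1.22² + 0.67²·3.33² + 2·-0.19·0.33·0.67·1.22·3.33) = 2.191%.
σ_{5d} = 2.191% × √5 = 4.899%.
z(99.5%) = 2.576.
VaR = 2.576 × 4.899% = 12.620%; on $20,000,000 that is $2,524,000.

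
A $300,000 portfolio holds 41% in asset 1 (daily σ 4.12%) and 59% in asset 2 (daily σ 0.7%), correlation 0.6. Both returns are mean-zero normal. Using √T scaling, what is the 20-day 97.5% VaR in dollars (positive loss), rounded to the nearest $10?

$51,670

σ_p = √(0.41²·4.12² + 0.59²·0.7² + 2·0.6·0.41·0.59·4.12·0.7) = 1.965%.
σ_{20d} = 1.965% × √20 = 8.788%.
z(97.5%) = 1.960.
VaR = 1.960 × 8.788% = 17.224%; on $300,000 that is $51,672.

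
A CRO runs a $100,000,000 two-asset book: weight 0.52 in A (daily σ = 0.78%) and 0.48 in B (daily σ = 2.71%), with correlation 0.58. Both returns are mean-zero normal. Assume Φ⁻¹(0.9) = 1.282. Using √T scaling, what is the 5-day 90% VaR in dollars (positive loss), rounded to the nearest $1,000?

σ_p = √(0.52²·0.78² + 0.48²·2.71² + 2·0.58·0.52·0.48·0.78·2.71) = 1.571%.
σ_{5d} = 1.571% × √5 = 3.513%.
VaR = 1.282 × 3.513% = 4.504%; on $100,000,000 that is $4,504,000.

$4,504,000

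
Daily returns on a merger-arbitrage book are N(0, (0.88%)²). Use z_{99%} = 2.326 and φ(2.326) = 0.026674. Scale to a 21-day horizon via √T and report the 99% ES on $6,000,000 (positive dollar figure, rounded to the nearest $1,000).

$645,000

σ_{21d} = 0.88% × √21 = 4.033%.
ES multiplier = φ(z)/(1−α) = 0.026674/0.01 = 2.667.
ES = 4.033% × 2.667 = 10.756%; on $6,000,000: $645,360.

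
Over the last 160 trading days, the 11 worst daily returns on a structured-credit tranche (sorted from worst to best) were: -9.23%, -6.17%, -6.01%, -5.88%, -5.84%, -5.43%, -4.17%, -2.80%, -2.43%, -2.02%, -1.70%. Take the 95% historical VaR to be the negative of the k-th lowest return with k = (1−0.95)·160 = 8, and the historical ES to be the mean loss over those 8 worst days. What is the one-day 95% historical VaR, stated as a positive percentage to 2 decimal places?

k = 8; the 8th lowest return is -2.80%, so VaR = 2.80%.

2.80%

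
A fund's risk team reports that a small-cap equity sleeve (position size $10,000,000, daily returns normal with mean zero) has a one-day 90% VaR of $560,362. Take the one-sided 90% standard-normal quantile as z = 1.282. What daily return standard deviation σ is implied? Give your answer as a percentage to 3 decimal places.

VaR as a fraction: $560,362 / $10,000,000 = 5.604%.
σ = VaR / z = 5.604% / 1.282 = 4.371%.

4.371%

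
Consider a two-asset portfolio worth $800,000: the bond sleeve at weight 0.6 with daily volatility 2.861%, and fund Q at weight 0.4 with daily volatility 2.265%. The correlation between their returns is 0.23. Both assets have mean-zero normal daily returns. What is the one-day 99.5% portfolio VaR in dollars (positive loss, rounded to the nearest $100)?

σ_p² = 0.6²·2.861² + 0.4²·2.265² + 2·0.23·0.6·0.4·2.861·2.265 = 4.4830 (%²).
σ_p = √4.4830 = 2.117%.
At 99.5%, z = 2.576.
VaR = 2.576 × 2.117% = 5.453%; on $800,000 that is $43,624.

$43,600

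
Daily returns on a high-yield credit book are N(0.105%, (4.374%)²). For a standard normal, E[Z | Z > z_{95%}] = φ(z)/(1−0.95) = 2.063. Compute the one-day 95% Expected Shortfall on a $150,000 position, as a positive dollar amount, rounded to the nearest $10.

ES = −(0.105%) + 4.374% × 2.063 = 8.919%.
On $150,000: 0.08919 × $150,000 = $13,378.

$13,380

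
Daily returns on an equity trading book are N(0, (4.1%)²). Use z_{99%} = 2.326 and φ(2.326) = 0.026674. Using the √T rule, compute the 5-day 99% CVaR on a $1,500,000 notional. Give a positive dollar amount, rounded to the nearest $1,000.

$367,000

σ_{5d} = 4.1% × √5 = 9.168%.
ES multiplier = φ(z)/(1−α) = 0.026674/0.01 = 2.667.
ES = 9.168% × 2.667 = 24.451%; on $1,500,000: $366,765.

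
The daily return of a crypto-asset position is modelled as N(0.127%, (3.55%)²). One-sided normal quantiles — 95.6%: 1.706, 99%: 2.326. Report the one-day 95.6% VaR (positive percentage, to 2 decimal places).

VaR = −μ + z·σ = −(0.127%) + 1.706 × 3.55% = 5.929%.

5.93%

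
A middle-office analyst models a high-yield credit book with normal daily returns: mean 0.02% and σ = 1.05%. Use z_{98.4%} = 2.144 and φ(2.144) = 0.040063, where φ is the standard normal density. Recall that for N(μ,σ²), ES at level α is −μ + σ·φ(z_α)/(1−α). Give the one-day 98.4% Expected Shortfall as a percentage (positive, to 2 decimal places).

2.61%

Tail multiplier: φ(z)/(1−α) = 0.040063 / 0.016 = 2.504.
ES = −(0.02%) + 1.05% × 2.504 = 2.609%.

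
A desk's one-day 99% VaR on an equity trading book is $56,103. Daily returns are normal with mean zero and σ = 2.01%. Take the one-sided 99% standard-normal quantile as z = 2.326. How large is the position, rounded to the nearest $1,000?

VaR as a fraction of value: z·σ = 2.326 × 2.01% = 4.67526%.
Position = $56,103 / 0.0467526 = $1,199,997.

$1,200,000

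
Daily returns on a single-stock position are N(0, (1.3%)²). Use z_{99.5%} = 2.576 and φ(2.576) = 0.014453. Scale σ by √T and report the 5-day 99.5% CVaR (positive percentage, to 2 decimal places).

8.40%

σ_{5d} = 1.3% × √5 = 2.907%.
ES multiplier = φ(z)/(1−α) = 0.014453/0.005 = 2.891.
ES = 2.907% × 2.891 = 8.404%.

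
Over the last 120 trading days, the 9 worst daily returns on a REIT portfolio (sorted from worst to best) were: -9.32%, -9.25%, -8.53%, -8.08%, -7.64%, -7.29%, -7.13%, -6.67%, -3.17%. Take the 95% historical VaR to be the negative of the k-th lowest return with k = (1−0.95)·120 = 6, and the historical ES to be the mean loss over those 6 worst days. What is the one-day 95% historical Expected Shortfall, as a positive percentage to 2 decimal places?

8.35%

The 6 worst returns sum to -50.11%.
ES = −(-50.11%) / 6 = 8.3516…% ≈ 8.35%.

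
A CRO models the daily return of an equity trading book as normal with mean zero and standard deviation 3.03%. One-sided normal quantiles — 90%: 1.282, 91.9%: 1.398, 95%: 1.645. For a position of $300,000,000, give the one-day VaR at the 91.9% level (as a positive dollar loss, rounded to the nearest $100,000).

$12,700,000

VaR = z·σ = 1.398 × 3.03% = 4.236%.
On $300,000,000: 0.04236 × $300,000,000 = $12,708,000.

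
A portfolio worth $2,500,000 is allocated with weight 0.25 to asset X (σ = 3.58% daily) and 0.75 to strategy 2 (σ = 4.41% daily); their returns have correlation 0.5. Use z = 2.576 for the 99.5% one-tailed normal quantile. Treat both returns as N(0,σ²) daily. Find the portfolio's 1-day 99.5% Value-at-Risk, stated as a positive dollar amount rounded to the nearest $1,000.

$247,000

σ_p² = 0.25²·3.58² + 0.75²·4.41² + 2·0.5·0.25·0.75·3.58·4.41 = 14.7008 (%²).
σ_p = √14.7008 = 3.834%.
VaR = 2.576 × 3.834% = 9.876%; on $2,500,000 that is $246,900.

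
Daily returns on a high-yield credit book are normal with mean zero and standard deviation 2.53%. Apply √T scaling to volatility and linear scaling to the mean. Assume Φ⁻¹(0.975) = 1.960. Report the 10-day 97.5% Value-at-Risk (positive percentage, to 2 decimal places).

15.68%

σ_{10d} = 2.53% × √10 = 8.001%.
VaR = 1.960 × 8.001% = 15.682%.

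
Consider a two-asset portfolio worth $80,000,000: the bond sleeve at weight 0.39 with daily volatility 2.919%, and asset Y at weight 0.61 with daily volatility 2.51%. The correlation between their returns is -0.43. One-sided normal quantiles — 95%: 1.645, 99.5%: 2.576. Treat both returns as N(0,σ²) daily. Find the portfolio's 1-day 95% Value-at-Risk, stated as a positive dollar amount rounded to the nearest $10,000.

σ_p² = 0.39²·2.919² + 0.61²·2.51² + 2·-0.43·0.39·0.61·2.919·2.51 = 2.1412 (%²).
σ_p = √2.1412 = 1.463%.
VaR = 1.645 × 1.463% = 2.407%; on $80,000,000 that is $1,925,600.

$1,930,000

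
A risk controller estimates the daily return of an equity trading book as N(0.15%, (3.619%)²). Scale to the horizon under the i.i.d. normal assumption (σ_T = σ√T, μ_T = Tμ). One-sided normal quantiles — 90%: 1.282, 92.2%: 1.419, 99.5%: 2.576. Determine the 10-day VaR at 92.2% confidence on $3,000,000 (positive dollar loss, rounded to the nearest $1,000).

σ_{10d} = 3.619% × √10 = 11.444%; μ_{10d} = 10 × 0.15% = 1.500%.
VaR = −(1.500%) + 1.419 × 11.444% = 14.739%.
On $3,000,000: 0.14739 × $3,000,000 = $442,170.

$442,000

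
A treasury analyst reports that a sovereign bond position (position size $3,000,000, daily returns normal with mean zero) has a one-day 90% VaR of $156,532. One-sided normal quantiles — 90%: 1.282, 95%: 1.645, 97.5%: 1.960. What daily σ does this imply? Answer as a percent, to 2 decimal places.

4.07%

VaR as a fraction: $156,532 / $3,000,000 = 5.218%.
σ = VaR / z = 5.218% / 1.282 = 4.070%.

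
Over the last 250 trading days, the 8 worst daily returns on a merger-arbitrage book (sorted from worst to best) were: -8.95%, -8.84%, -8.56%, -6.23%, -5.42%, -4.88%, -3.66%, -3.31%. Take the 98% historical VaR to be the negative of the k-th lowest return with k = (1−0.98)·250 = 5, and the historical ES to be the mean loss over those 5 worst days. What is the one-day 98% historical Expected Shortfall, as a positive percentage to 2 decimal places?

The 5 worst returns sum to -38.00%.
ES = −(-38.00%) / 5 = 7.6% ≈ 7.60%.

7.60%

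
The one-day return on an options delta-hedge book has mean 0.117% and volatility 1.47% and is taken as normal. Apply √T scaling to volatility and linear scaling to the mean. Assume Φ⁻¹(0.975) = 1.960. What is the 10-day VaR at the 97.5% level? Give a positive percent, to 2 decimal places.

7.94%

σ_{10d} = 1.47% × √10 = 4.649%; μ_{10d} = 10 × 0.117% = 1.170%.
VaR = −(1.170%) + 1.960 × 4.649% = 7.942%.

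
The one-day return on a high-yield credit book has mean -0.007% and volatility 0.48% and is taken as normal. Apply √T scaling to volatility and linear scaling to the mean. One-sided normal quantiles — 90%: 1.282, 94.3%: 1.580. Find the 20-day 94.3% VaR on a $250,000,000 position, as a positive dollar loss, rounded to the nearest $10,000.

σ_{20d} = 0.48% × √20 = 2.147%; μ_{20d} = 20 × -0.007% = -0.140%.
VaR = −(-0.140%) + 1.580 × 2.147% = 3.532%.
On $250,000,000: 0.03532 × $250,000,000 = $8,830,000.

$8,830,000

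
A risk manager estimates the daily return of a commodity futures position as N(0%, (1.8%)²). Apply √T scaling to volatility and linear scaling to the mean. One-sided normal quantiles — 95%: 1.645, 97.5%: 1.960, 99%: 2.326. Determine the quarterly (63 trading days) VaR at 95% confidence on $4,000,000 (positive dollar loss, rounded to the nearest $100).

σ_{63d} = 1.8% × √63 = 14.287%.
VaR = 1.645 × 14.287% = 23.502%.
On $4,000,000: 0.23502 × $4,000,000 = $940,080.

$940,100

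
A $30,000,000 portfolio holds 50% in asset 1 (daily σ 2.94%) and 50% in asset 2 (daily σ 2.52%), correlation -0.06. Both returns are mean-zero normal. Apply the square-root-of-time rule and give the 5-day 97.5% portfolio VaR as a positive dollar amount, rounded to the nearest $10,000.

$2,470,000

σ_p = √(0.5²·2.94² + 0.5²·2.52² + 2·-0.06·0.5·0.5·2.94·2.52) = 1.878%.
σ_{5d} = 1.878% × √5 = 4.199%.
z(97.5%) = 1.960.
VaR = 1.960 × 4.199% = 8.230%; on $30,000,000 that is $2,469,000.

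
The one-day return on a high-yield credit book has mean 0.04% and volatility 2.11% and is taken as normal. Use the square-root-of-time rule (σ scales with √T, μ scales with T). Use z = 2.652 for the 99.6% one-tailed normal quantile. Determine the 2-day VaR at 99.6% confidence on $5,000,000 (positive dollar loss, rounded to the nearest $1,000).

σ_{2d} = 2.11% × √2 = 2.984%; μ_{2d} = 2 × 0.04% = 0.080%.
VaR = −(0.080%) + 2.652 × 2.984% = 7.834%.
On $5,000,000: 0.07834 × $5,000,000 = $391,700.

$392,000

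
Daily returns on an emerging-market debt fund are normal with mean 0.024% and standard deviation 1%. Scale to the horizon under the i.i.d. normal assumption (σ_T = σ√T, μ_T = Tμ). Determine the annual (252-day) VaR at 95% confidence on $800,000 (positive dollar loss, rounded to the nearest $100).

$160,500

At 95%, z = 1.645.
σ_{252d} = 1% × √252 = 15.875%; μ_{252d} = 252 × 0.024% = 6.048%.
VaR = −(6.048%) + 1.645 × 15.875% = 20.066%.
On $800,000: 0.20066 × $800,000 = $160,528.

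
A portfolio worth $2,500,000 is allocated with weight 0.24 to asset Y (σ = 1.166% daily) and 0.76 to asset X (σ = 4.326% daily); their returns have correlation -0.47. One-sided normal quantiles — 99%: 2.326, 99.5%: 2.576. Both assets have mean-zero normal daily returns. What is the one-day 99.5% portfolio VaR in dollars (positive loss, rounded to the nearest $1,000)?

σ_p² = 0.24²·1.166² + 0.76²·4.326² + 2·-0.47·0.24·0.76·1.166·4.326 = 10.0228 (%²).
σ_p = √10.0228 = 3.166%.
VaR = 2.576 × 3.166% = 8.156%; on $2,500,000 that is $203,900.

$204,000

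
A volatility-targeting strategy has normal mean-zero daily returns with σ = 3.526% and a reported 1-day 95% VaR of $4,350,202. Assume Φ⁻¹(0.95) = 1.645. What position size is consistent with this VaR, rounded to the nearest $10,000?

VaR as a fraction of value: z·σ = 1.645 × 3.526% = 5.80027%.
Position = $4,350,202 / 0.0580027 = $74,999,991.

$75,000,000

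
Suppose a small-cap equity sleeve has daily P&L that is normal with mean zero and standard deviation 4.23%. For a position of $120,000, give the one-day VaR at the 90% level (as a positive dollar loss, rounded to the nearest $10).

$6,510

At 90% one-sided, z = 1.282.
VaR = z·σ = 1.282 × 4.23% = 5.423%.
On $120,000: 0.05423 × $120,000 = $6,508.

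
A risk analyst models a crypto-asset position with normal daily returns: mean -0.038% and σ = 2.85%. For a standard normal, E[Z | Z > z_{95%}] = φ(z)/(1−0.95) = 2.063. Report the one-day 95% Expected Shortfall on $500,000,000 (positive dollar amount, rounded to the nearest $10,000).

ES = −(-0.038%) + 2.85% × 2.063 = 5.918%.
On $500,000,000: 0.05918 × $500,000,000 = $29,590,000.

$29,590,000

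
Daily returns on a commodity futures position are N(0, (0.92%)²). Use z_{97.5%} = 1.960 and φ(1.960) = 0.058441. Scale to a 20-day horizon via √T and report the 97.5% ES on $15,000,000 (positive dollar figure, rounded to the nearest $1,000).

σ_{20d} = 0.92% × √20 = 4.114%.
ES multiplier = φ(z)/(1−α) = 0.058441/0.025 = 2.338.
ES = 4.114% × 2.338 = 9.619%; on $15,000,000: $1,442,850.

$1,443,000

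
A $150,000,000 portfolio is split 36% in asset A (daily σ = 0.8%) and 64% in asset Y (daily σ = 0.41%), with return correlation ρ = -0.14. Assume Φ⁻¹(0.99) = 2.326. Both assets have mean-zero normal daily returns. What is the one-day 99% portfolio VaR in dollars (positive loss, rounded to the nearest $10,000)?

σ_p² = 0.36²·0.8² + 0.64²·0.41² + 2·-0.14·0.36·0.64·0.8·0.41 = 0.1306 (%²).
σ_p = √0.1306 = 0.361%.
VaR = 2.326 × 0.361% = 0.840%; on $150,000,000 that is $1,260,000.

$1,260,000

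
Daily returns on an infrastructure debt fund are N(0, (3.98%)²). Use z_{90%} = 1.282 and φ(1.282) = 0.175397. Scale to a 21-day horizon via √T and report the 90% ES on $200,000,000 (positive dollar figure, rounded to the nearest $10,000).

$63,980,000

σ_{21d} = 3.98% × √21 = 18.239%.
ES multiplier = φ(z)/(1−α) = 0.175397/0.1 = 1.754.
ES = 18.239% × 1.754 = 31.991%; on $200,000,000: $63,982,000.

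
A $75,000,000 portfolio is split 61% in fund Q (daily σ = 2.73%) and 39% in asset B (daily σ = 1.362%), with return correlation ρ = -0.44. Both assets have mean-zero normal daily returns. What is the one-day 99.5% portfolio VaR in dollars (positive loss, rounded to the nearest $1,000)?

$2,915,000

σ_p² = 0.61²·2.73² + 0.39²·1.362² + 2·-0.44·0.61·0.39·2.73·1.362 = 2.2770 (%²).
σ_p = √2.2770 = 1.509%.
At 99.5%, z = 2.576.
VaR = 2.576 × 1.509% = 3.887%; on $75,000,000 that is $2,915,250.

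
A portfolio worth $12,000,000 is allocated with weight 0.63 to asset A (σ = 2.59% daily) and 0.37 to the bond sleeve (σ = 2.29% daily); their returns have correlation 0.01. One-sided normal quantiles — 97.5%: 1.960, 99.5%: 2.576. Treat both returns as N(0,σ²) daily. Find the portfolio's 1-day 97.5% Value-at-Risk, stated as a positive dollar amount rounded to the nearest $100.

σ_p² = 0.63²·2.59² + 0.37²·2.29² + 2·0.01·0.63·0.37·2.59·2.29 = 3.4080 (%²).
σ_p = √3.4080 = 1.846%.
VaR = 1.960 × 1.846% = 3.618%; on $12,000,000 that is $434,160.

$434,200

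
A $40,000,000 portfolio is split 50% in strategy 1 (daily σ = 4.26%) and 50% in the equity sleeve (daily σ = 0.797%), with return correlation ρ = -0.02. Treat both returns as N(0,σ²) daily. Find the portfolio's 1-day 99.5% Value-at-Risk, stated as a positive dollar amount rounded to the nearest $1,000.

$2,225,000

σ_p² = 0.5²·4.26² + 0.5²·0.797² + 2·-0.02·0.5·0.5·4.26·0.797 = 4.6618 (%²).
σ_p = √4.6618 = 2.159%.
At 99.5%, z = 2.576.
VaR = 2.576 × 2.159% = 5.562%; on $40,000,000 that is $2,224,800.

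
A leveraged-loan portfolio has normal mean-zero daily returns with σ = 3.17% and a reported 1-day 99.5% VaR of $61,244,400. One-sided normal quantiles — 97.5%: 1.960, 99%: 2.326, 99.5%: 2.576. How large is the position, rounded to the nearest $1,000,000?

VaR as a fraction of value: z·σ = 2.576 × 3.17% = 8.16592%.
Position = $61,244,400 / 0.0816592 = $750,000,000.

$750,000,000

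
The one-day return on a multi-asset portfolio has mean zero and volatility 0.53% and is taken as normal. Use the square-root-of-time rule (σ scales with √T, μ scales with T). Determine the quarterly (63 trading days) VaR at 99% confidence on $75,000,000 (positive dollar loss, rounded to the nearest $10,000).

At 99%, z = 2.326.
σ_{63d} = 0.53% × √63 = 4.207%.
VaR = 2.326 × 4.207% = 9.785%.
On $75,000,000: 0.09785 × $75,000,000 = $7,338,750.

$7,340,000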